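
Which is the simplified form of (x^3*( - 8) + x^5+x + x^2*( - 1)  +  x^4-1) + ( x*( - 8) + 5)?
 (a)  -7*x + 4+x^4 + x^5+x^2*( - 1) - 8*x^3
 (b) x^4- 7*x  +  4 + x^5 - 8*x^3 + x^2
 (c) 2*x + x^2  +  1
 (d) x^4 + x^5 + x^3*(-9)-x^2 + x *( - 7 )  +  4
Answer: a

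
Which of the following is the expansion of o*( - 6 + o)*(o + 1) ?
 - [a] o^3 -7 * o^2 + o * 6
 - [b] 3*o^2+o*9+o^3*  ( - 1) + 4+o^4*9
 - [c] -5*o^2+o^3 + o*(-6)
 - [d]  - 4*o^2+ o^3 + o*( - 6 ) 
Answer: c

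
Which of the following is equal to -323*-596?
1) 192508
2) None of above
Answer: 1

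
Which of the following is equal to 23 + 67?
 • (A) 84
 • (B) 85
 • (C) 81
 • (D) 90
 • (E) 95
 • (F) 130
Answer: D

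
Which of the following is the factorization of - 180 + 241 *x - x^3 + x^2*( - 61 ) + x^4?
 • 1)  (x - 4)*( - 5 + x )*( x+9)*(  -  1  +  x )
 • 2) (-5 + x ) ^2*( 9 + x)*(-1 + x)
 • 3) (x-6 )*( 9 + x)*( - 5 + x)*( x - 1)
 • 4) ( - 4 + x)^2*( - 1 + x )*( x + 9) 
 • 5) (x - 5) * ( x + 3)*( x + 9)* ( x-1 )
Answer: 1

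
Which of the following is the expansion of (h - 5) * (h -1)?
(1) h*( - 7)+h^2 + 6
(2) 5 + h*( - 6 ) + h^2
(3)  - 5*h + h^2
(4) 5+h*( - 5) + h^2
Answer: 2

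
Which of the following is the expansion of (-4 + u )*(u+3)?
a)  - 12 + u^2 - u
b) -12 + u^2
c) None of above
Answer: a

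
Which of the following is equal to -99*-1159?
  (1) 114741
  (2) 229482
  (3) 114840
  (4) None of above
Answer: 1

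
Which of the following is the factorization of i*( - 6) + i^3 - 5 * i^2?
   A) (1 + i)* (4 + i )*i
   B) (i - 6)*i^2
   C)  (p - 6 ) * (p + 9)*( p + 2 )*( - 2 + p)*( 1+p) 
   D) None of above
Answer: D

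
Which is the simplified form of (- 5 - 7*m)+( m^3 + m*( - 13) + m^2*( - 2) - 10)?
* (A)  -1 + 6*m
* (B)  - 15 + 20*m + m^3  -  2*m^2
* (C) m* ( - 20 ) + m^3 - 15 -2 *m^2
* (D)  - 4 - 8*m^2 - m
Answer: C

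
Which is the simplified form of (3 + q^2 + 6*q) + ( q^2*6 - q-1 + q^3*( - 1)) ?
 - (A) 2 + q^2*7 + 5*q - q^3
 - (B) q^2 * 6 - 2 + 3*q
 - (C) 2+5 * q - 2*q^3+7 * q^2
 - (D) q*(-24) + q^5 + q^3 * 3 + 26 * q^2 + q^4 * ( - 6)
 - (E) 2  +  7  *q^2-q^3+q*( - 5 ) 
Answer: A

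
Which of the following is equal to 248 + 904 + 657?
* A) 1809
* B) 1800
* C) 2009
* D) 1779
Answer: A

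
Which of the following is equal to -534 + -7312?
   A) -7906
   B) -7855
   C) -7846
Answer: C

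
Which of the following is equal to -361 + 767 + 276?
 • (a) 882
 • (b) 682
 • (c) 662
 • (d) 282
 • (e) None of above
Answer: b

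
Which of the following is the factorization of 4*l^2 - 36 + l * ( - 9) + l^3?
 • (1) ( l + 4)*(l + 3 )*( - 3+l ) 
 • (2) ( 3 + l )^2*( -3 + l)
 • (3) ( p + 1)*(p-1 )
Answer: 1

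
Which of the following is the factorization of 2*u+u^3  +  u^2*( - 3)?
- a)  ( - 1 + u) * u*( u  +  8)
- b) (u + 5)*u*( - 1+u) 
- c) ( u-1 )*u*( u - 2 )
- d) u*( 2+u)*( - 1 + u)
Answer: c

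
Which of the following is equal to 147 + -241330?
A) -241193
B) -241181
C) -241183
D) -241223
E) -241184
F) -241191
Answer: C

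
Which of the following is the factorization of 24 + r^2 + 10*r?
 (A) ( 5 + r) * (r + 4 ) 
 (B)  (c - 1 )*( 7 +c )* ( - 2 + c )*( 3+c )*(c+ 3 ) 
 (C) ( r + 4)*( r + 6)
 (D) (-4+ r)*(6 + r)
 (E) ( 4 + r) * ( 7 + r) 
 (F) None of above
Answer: C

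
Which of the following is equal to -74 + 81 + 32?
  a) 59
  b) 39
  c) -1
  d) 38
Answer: b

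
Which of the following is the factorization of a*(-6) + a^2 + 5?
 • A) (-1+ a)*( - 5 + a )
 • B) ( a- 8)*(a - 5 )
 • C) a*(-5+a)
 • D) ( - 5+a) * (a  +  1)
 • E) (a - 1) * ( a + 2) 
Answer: A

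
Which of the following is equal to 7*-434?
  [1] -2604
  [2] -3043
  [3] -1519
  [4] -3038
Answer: 4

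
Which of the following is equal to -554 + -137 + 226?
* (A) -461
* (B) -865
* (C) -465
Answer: C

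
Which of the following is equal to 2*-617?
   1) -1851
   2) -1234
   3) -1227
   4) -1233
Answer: 2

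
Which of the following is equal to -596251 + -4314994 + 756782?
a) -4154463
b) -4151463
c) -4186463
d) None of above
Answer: a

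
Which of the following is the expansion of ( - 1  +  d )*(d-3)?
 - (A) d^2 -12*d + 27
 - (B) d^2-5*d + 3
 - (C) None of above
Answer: C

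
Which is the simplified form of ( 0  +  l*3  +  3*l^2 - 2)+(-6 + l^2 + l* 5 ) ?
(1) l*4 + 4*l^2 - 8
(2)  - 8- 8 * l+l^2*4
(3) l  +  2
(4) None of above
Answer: 4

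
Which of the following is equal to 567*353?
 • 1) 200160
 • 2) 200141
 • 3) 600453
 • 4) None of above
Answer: 4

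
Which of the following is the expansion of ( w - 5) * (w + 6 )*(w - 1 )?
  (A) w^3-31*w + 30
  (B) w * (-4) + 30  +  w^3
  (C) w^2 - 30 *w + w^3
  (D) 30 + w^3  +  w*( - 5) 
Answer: A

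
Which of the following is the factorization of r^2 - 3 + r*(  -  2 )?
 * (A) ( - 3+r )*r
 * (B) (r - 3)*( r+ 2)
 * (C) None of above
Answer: C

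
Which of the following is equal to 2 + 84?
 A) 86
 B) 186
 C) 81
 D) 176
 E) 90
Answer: A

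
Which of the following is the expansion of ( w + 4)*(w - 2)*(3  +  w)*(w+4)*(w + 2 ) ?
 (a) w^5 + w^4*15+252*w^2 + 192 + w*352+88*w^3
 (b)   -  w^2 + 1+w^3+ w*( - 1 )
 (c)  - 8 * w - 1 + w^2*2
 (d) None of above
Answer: d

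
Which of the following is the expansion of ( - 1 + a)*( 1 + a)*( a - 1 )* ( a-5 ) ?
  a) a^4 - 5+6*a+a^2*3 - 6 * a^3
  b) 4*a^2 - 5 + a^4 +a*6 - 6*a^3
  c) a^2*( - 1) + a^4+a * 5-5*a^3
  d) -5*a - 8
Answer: b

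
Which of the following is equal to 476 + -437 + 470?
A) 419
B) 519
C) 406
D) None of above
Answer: D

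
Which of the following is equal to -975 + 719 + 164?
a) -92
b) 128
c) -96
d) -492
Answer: a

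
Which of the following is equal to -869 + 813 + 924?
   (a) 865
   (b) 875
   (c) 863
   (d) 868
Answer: d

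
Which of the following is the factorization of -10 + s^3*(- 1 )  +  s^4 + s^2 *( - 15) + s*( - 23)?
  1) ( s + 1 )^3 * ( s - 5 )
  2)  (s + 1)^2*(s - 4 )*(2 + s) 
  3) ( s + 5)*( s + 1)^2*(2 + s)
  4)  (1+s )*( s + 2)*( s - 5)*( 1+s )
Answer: 4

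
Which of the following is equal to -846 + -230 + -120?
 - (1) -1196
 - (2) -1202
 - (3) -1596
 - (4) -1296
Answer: 1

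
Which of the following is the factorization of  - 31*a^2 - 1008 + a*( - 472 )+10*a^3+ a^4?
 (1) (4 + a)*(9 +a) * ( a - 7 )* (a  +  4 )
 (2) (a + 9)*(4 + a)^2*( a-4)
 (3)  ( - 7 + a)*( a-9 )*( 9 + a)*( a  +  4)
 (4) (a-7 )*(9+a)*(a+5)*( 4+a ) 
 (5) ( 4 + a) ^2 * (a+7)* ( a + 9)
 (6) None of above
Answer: 1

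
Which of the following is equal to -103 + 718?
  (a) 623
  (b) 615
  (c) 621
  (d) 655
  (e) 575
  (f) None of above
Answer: b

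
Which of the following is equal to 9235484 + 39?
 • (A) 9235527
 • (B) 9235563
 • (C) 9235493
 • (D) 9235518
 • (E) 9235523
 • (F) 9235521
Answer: E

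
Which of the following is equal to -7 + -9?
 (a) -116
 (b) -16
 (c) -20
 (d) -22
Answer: b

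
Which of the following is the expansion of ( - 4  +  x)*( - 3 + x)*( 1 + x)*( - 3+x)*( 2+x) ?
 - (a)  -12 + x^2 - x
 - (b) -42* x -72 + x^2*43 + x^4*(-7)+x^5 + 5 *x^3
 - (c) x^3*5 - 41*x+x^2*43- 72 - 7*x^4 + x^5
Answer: b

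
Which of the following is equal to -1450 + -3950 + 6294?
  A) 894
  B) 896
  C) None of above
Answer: A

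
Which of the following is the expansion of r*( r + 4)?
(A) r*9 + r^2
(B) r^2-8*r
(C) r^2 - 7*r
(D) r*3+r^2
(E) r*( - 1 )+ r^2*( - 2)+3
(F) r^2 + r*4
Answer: F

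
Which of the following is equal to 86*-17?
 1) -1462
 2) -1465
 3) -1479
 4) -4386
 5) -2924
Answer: 1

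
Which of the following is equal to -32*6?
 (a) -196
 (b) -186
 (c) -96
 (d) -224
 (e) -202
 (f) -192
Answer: f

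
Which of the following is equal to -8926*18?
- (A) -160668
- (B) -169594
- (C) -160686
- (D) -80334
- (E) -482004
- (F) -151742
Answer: A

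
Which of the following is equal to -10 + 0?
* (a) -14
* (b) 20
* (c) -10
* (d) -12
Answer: c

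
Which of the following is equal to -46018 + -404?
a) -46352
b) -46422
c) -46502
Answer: b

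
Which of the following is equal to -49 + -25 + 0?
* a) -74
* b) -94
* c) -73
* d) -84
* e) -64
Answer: a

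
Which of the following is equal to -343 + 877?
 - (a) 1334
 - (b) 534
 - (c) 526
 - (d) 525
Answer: b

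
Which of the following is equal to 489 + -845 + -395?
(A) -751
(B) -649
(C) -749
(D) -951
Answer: A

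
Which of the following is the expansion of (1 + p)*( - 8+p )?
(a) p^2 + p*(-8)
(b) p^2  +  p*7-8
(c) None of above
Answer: c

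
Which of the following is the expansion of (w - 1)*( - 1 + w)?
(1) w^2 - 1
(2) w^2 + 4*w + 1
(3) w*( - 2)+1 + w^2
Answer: 3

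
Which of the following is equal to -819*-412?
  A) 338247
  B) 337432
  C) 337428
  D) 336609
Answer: C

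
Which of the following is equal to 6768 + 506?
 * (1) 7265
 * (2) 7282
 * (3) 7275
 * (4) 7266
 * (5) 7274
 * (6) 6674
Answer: 5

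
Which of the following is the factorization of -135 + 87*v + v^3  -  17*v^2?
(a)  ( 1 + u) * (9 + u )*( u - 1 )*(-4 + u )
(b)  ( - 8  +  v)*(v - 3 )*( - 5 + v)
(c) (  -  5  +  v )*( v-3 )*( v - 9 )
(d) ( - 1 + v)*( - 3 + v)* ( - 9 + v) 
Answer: c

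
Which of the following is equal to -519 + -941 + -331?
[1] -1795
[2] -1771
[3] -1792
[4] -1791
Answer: 4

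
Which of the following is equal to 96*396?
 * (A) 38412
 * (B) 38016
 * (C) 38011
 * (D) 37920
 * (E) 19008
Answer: B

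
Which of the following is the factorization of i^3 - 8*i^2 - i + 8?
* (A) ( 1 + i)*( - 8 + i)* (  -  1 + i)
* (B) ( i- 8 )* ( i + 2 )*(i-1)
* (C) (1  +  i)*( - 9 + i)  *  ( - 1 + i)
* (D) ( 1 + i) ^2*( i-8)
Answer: A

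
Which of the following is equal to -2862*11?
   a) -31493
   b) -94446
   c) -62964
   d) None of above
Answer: d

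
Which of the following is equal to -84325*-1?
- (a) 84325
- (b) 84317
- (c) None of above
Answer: a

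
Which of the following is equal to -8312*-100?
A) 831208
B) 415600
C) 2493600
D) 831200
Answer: D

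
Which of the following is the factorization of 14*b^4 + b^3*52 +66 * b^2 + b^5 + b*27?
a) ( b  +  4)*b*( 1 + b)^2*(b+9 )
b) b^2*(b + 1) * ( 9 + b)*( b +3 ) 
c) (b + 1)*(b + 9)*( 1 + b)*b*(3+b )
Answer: c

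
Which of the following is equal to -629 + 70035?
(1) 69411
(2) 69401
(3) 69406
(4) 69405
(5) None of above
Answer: 3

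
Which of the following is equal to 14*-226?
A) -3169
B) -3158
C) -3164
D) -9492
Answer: C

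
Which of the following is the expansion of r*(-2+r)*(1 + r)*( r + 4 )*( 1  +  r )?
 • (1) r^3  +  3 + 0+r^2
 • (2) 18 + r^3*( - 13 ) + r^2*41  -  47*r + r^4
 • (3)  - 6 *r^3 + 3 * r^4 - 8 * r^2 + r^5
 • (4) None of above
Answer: 4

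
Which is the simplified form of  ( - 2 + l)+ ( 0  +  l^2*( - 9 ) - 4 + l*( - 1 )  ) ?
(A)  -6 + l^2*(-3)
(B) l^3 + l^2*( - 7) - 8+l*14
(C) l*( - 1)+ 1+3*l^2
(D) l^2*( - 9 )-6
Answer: D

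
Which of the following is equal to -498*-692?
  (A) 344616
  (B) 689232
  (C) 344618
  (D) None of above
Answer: A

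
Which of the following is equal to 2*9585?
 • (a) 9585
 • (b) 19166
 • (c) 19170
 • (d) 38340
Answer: c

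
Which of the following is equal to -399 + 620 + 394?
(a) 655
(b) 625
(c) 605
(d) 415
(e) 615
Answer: e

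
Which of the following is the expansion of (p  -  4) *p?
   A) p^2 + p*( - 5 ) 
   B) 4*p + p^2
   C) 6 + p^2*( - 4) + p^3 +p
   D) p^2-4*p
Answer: D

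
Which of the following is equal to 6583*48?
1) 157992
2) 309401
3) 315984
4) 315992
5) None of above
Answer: 3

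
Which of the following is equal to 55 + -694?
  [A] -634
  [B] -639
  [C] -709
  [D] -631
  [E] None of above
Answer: B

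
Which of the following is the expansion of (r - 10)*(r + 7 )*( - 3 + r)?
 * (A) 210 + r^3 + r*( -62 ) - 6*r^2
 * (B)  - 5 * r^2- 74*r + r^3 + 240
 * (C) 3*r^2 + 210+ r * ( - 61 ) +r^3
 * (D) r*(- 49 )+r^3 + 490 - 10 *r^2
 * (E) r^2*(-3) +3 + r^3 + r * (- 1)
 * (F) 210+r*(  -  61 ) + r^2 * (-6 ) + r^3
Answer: F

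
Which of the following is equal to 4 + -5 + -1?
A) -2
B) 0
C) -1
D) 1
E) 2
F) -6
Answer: A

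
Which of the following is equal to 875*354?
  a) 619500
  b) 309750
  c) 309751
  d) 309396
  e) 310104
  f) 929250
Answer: b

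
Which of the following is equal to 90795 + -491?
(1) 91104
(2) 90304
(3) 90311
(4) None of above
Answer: 2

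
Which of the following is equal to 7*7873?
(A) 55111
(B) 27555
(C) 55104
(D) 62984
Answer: A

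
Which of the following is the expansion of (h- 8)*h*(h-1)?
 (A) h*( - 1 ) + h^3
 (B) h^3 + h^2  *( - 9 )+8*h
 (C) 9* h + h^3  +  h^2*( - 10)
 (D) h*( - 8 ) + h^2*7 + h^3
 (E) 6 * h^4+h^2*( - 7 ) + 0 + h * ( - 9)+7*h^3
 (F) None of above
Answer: B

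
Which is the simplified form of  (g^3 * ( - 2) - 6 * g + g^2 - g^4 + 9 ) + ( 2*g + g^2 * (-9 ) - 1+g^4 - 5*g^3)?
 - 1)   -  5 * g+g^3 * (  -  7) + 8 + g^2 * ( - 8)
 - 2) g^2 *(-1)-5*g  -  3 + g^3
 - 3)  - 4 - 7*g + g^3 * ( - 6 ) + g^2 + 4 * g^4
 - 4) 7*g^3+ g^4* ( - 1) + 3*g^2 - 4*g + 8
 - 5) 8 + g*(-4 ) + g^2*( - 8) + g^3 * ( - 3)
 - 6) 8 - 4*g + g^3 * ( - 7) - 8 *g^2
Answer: 6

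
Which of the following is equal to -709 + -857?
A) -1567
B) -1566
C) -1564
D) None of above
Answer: B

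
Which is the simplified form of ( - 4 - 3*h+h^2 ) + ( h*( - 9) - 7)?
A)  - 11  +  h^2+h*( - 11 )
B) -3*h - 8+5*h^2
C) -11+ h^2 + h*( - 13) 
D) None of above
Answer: D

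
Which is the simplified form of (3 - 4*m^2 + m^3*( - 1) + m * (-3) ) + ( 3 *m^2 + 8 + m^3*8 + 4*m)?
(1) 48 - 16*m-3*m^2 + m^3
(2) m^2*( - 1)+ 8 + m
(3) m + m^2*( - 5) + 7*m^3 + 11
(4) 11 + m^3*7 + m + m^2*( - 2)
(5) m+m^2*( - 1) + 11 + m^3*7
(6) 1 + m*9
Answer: 5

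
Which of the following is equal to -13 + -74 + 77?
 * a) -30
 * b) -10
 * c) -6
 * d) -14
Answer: b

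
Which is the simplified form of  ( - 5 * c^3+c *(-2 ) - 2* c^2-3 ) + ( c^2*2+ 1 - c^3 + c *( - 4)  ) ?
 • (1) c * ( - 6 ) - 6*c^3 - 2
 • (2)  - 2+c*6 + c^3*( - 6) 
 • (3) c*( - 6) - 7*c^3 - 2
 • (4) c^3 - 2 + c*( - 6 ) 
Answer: 1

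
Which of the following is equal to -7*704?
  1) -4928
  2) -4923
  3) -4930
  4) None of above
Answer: 1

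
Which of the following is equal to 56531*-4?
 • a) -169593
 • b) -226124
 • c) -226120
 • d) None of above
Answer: b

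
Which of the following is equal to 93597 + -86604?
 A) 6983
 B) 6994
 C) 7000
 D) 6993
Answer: D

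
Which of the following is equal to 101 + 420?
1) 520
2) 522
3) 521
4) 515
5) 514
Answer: 3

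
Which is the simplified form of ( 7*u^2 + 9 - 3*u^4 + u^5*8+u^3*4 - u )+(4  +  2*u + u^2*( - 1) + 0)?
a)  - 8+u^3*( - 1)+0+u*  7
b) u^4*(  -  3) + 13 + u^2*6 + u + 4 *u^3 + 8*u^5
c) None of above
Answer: b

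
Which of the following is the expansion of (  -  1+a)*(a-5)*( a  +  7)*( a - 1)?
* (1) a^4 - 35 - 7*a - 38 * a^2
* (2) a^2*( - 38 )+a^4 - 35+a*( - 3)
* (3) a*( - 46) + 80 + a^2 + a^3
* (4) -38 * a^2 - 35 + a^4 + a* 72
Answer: 4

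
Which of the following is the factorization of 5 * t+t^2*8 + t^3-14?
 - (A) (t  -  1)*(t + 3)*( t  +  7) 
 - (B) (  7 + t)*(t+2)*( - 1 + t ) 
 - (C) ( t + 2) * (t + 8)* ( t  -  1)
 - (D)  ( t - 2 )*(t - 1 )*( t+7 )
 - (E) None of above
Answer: B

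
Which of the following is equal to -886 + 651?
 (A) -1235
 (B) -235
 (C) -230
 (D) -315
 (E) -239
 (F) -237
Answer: B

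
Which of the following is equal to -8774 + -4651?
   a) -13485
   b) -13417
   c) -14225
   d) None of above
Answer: d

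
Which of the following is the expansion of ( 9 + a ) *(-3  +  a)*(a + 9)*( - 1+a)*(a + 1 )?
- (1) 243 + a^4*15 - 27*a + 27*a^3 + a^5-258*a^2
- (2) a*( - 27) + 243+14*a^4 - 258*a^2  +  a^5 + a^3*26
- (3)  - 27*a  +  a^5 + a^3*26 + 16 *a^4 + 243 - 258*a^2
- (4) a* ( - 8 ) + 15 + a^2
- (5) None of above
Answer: 5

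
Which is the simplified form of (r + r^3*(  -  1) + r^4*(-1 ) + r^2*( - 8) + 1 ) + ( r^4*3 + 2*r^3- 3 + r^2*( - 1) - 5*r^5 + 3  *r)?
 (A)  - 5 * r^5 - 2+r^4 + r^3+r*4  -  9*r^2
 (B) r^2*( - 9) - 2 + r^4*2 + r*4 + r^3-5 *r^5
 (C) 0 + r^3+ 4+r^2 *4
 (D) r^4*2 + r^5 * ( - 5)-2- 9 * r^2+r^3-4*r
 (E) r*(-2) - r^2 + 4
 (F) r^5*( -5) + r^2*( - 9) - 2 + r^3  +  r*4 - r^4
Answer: B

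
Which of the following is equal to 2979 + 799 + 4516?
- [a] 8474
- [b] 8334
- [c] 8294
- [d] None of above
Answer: c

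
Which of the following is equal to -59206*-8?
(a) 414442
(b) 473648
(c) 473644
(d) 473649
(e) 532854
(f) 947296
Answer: b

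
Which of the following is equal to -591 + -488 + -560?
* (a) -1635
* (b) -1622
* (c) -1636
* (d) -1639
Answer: d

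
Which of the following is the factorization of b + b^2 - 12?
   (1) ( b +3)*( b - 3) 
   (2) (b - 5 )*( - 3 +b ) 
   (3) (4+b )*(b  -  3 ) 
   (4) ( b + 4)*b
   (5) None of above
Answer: 3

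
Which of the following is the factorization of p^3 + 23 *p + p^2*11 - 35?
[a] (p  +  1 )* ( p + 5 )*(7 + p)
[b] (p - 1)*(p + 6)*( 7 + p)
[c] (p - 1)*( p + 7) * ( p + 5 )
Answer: c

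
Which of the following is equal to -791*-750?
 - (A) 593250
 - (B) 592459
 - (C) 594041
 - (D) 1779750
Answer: A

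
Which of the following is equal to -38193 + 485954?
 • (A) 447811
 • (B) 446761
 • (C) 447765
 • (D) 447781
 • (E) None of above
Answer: E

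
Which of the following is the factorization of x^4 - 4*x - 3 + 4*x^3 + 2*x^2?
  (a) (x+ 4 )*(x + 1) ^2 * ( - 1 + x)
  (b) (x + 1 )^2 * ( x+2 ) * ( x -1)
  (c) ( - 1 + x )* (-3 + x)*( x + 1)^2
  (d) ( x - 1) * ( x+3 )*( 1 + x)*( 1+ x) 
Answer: d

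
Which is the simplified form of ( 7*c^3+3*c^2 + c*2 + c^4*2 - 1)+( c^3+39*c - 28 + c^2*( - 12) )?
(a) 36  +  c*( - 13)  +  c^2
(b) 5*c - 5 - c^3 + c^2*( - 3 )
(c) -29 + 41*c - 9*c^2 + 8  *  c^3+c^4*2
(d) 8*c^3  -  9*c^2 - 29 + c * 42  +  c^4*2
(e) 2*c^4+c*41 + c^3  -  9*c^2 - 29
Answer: c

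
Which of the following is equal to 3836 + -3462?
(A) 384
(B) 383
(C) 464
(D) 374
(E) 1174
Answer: D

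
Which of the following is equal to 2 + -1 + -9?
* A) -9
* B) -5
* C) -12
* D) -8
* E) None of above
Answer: D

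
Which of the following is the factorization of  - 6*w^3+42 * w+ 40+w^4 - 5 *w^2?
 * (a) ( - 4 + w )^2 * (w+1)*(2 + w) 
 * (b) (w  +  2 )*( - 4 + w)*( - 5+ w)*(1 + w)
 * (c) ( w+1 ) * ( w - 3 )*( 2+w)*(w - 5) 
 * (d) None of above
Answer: b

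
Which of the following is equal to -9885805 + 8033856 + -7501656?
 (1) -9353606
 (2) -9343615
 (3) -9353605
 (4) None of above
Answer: 3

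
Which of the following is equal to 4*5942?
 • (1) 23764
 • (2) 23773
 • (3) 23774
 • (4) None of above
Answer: 4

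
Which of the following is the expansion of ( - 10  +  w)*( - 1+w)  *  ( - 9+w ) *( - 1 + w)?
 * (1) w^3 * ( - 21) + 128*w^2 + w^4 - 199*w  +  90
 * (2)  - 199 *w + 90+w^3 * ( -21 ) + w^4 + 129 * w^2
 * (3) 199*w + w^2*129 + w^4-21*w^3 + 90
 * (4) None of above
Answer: 2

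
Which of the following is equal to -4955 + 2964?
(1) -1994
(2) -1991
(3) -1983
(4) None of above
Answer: 2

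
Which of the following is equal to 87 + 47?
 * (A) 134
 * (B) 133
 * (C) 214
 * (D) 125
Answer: A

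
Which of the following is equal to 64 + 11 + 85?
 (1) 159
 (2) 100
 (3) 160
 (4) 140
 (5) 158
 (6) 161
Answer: 3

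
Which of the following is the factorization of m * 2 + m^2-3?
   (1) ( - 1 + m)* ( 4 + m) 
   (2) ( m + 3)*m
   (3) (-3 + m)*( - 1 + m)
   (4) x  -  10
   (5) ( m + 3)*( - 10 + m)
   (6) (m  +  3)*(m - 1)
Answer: 6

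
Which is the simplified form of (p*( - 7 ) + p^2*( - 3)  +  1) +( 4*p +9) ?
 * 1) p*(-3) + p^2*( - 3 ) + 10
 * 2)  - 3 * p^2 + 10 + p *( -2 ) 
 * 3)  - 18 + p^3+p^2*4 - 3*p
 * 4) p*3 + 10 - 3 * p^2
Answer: 1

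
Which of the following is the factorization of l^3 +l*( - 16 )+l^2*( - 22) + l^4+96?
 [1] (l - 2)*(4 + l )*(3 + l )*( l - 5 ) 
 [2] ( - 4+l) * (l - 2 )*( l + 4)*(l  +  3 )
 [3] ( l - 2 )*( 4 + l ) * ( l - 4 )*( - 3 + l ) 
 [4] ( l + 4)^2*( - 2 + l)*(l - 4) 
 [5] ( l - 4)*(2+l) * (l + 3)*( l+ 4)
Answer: 2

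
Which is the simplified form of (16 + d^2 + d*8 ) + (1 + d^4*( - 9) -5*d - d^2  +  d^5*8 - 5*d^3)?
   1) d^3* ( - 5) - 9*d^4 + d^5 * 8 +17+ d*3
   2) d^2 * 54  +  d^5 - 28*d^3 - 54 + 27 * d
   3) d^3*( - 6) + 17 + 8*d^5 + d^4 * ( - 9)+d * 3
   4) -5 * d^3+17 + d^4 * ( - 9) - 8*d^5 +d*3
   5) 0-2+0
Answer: 1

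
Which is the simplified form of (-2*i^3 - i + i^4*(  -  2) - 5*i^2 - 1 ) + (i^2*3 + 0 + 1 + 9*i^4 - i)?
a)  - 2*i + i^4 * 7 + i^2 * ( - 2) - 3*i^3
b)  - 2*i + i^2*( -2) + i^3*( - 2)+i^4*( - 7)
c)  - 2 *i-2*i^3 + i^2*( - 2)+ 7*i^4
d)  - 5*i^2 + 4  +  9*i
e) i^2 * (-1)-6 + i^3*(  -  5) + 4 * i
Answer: c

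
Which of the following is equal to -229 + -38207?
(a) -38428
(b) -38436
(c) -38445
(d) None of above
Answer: b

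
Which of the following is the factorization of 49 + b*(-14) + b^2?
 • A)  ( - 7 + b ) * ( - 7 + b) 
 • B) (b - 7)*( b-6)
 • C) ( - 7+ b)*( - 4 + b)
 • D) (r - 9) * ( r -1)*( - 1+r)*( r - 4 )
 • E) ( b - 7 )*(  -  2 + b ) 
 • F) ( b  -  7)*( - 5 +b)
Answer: A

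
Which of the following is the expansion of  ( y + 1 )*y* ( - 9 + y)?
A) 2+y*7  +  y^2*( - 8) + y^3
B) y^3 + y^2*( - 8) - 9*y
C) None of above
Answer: B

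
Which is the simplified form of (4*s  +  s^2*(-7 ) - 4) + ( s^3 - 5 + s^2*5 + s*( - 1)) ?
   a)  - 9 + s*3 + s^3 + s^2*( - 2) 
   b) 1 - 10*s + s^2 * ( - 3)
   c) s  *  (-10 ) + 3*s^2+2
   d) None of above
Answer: a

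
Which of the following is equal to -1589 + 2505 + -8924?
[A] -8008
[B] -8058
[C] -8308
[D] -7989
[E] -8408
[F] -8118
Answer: A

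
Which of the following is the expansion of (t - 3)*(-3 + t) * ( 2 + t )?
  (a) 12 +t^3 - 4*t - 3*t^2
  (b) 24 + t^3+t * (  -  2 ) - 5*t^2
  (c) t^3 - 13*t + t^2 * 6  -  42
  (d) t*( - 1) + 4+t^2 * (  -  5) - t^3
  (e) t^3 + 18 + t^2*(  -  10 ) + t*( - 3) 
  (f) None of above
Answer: f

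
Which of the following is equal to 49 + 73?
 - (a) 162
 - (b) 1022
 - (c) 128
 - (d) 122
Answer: d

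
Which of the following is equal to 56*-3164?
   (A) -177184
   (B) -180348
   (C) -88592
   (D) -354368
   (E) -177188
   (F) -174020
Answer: A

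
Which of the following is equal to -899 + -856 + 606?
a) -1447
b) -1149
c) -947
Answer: b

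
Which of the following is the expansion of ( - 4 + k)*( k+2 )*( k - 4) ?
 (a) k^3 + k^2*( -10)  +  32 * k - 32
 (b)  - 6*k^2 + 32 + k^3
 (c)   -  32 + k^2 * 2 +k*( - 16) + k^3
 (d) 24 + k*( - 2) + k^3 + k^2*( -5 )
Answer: b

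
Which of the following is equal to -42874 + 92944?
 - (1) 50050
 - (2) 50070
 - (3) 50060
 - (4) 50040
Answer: 2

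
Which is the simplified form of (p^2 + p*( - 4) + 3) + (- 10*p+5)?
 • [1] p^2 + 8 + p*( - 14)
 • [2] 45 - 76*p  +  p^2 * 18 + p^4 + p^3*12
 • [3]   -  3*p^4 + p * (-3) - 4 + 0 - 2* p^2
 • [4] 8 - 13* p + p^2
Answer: 1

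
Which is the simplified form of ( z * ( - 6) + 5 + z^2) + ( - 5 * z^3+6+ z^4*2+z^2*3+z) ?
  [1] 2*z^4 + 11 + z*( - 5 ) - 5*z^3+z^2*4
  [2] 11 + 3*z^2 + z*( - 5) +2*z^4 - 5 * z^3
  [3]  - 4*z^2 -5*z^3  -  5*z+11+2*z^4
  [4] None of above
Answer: 1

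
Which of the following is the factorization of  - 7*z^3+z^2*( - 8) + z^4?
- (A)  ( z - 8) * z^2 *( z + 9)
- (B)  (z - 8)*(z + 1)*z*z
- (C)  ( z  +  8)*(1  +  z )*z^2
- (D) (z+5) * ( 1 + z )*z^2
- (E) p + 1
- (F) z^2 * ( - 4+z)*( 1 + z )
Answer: B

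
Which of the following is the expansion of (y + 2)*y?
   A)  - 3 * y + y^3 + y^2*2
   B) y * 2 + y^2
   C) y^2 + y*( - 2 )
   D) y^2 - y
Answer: B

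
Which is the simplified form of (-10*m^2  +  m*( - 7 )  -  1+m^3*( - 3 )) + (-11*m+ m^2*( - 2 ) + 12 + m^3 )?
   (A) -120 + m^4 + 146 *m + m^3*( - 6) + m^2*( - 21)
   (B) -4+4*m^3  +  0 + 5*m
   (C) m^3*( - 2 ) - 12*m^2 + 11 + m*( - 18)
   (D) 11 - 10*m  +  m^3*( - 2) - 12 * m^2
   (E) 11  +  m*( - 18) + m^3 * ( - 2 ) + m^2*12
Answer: C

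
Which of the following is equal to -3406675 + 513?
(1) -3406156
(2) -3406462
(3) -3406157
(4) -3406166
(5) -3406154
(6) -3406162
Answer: 6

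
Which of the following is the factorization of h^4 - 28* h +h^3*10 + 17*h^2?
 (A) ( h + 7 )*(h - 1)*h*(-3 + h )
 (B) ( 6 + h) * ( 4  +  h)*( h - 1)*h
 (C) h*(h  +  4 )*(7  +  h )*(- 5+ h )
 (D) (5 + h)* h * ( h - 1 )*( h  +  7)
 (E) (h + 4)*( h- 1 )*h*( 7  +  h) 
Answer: E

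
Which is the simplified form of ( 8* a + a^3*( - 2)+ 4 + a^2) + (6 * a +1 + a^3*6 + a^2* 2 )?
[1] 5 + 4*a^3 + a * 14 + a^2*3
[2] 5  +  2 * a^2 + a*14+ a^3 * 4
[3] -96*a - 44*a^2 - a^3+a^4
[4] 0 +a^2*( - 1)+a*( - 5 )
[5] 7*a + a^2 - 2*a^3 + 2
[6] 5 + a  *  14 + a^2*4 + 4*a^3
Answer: 1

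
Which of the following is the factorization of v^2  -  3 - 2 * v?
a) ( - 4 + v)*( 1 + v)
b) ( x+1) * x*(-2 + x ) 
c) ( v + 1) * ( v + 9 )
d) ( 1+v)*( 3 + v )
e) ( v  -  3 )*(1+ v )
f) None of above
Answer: e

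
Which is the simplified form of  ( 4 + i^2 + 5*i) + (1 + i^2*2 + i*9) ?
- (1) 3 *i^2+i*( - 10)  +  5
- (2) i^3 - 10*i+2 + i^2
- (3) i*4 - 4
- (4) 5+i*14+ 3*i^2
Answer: 4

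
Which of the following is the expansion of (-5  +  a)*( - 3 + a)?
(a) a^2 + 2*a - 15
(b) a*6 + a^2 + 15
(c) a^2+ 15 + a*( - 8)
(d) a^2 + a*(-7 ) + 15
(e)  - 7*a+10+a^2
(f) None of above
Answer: c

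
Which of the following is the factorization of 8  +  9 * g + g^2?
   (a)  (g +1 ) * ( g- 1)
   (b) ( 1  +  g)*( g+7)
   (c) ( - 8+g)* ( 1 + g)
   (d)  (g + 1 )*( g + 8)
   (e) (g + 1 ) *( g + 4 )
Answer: d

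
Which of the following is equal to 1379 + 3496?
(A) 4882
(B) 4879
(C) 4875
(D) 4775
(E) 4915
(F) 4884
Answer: C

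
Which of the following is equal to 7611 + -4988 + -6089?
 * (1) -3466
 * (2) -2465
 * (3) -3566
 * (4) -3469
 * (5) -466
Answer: 1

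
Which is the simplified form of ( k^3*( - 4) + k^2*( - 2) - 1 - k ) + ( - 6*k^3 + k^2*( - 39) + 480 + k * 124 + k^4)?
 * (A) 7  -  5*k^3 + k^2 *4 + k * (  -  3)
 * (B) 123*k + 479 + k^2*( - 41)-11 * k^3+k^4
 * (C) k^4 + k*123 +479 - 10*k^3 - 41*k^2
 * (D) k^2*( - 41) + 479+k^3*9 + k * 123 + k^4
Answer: C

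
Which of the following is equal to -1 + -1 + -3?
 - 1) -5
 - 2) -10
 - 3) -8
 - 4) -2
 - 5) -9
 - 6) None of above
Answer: 1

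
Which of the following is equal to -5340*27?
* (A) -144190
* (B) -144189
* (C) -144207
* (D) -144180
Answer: D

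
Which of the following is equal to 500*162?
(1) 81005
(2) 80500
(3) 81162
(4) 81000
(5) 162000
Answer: 4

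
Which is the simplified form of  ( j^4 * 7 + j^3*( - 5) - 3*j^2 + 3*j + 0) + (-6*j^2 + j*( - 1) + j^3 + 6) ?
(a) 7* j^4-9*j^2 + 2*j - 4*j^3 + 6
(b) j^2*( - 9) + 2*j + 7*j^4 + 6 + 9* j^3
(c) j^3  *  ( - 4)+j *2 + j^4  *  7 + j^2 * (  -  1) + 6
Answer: a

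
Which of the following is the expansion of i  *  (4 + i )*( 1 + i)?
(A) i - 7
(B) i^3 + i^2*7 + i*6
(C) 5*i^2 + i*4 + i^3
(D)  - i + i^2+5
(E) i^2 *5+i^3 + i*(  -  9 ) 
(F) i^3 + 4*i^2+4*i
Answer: C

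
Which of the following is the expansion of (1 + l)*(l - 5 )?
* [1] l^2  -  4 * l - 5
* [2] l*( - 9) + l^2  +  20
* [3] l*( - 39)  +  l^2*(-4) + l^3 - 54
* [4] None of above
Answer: 1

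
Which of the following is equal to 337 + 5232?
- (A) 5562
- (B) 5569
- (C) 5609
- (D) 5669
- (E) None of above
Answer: B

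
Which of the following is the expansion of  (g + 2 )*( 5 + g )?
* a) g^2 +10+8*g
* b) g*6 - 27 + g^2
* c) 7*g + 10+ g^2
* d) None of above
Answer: c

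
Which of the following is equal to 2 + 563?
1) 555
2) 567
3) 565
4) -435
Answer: 3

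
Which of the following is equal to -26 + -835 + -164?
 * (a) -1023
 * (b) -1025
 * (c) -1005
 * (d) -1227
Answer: b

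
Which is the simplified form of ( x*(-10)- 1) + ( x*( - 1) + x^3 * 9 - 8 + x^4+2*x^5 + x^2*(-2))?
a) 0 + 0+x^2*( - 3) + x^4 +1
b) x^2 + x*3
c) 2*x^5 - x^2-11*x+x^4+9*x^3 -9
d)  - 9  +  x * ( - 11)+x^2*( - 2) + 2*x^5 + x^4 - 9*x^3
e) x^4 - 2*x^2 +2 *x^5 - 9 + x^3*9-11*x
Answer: e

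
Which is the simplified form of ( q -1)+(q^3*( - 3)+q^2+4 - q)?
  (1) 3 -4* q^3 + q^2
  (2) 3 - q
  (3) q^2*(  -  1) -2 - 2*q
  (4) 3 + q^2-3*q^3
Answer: 4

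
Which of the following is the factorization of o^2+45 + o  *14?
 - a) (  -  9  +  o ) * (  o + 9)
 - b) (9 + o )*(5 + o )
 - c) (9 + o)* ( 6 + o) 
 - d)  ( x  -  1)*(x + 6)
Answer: b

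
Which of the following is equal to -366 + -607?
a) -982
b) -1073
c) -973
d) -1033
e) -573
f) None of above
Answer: c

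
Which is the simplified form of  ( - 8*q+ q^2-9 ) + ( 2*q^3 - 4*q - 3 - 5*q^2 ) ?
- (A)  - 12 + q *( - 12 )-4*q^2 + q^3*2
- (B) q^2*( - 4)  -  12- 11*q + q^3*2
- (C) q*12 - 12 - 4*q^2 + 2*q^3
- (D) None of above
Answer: A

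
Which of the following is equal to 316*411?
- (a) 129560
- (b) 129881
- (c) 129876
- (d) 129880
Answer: c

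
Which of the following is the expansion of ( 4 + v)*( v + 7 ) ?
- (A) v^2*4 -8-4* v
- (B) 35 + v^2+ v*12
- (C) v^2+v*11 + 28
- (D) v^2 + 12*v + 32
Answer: C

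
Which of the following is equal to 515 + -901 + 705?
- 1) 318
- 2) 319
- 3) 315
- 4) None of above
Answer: 2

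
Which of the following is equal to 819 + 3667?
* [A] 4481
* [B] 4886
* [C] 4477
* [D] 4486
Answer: D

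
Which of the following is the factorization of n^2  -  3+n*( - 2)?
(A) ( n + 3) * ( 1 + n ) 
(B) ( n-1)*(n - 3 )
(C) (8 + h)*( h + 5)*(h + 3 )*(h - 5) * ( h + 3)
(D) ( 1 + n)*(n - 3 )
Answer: D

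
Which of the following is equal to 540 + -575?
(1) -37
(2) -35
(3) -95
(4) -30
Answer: 2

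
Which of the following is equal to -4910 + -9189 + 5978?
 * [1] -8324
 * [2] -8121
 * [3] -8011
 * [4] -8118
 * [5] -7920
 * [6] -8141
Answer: 2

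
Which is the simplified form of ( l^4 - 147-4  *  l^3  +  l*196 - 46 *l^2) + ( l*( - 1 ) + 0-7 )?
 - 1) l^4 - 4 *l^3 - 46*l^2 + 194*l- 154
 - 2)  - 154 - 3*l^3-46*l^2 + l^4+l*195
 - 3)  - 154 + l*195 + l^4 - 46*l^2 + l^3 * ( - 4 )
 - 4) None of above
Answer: 3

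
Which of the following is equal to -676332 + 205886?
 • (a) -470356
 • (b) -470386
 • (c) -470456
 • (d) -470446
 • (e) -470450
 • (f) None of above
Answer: d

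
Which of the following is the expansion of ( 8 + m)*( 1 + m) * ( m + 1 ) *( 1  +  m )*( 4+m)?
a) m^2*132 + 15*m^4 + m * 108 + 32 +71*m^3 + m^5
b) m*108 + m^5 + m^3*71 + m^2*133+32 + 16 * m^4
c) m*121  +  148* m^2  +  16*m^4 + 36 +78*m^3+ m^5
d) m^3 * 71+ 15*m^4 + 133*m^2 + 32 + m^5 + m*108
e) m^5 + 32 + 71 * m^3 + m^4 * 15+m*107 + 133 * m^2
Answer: d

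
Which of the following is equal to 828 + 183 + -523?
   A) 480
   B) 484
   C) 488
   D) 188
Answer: C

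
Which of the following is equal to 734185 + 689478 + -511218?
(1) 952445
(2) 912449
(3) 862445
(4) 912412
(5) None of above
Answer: 5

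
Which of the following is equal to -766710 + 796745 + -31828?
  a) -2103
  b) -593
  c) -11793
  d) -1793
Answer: d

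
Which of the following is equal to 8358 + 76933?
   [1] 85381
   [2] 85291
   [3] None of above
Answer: 2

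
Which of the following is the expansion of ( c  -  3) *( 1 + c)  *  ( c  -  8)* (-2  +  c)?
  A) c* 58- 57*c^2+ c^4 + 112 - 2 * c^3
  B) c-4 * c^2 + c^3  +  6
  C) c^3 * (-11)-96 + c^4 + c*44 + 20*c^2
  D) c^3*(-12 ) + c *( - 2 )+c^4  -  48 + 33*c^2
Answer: D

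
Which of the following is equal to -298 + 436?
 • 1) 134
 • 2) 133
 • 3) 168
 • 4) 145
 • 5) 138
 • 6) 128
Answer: 5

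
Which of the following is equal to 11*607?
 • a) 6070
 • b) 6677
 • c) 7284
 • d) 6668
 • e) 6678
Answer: b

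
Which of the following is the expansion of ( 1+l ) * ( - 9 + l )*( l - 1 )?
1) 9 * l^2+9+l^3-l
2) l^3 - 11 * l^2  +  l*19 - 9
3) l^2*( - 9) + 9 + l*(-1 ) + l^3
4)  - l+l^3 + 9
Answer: 3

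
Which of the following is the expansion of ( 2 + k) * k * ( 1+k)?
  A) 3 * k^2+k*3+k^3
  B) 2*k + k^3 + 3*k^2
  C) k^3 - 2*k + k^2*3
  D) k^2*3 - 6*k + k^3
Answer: B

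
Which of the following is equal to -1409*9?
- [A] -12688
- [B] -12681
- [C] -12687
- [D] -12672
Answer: B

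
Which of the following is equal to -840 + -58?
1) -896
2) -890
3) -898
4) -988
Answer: 3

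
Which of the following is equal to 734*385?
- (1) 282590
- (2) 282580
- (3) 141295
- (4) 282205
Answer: 1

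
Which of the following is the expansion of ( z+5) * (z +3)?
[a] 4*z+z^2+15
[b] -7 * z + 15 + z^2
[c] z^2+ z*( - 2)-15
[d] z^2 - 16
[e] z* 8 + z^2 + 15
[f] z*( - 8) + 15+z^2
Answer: e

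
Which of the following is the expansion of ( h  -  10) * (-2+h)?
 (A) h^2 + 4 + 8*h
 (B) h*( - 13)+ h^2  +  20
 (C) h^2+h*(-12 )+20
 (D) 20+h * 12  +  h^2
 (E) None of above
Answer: C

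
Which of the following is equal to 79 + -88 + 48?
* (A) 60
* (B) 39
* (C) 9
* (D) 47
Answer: B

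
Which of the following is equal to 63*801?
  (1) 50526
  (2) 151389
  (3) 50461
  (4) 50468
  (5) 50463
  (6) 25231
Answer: 5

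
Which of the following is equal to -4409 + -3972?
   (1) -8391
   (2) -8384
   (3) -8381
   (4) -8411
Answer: 3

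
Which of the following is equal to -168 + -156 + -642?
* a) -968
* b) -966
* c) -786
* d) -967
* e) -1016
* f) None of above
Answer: b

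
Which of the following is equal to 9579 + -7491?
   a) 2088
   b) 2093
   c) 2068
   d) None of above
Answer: a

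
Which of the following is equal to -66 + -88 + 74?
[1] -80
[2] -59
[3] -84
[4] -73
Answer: 1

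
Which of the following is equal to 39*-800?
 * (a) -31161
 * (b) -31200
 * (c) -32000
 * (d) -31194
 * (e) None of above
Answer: b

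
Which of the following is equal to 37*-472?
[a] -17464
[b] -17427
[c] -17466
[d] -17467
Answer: a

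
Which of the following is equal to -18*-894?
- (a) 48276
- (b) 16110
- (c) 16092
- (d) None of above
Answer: c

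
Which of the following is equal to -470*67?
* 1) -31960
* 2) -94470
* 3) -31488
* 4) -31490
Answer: 4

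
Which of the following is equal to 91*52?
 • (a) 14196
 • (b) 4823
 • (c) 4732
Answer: c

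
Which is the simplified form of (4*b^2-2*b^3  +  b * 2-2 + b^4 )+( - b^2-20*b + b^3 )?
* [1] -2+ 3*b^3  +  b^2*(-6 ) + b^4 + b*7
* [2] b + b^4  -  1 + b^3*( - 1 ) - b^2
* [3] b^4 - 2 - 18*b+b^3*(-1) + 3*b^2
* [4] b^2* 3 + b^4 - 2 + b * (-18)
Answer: 3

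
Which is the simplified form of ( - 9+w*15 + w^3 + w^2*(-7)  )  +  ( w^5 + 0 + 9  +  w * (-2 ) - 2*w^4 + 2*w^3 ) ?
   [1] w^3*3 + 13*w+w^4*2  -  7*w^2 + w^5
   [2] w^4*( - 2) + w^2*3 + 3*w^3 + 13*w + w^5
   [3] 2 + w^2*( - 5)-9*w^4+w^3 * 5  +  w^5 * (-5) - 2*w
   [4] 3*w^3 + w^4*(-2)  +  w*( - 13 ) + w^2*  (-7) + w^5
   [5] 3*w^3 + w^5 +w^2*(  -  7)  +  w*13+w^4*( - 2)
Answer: 5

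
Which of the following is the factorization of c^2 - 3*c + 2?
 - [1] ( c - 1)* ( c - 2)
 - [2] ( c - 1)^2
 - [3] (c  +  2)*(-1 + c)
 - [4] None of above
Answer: 1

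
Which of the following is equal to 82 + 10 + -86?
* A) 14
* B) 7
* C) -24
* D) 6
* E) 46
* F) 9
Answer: D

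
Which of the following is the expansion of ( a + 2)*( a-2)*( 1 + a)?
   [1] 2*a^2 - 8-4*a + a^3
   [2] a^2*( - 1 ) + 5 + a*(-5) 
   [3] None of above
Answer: 3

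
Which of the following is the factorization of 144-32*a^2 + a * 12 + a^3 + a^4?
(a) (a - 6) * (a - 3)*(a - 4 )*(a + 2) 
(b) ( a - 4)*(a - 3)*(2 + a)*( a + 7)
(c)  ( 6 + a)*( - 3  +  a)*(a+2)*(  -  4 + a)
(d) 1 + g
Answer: c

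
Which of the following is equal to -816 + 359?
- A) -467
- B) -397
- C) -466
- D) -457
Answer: D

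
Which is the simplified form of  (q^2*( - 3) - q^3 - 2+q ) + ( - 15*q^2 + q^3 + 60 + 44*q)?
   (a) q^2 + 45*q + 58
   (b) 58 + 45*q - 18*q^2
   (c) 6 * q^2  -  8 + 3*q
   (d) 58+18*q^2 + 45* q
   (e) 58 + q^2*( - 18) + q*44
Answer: b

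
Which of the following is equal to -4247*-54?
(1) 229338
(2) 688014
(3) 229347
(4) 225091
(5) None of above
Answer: 1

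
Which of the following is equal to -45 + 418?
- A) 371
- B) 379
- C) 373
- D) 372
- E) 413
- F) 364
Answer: C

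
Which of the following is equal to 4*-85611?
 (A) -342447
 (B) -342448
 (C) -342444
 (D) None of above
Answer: C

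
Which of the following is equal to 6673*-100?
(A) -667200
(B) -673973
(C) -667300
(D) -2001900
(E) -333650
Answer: C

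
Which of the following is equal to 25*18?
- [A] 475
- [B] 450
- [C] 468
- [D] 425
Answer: B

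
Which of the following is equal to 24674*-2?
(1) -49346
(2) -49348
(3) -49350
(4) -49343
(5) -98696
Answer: 2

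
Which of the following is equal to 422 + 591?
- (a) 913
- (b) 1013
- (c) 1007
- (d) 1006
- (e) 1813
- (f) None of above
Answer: b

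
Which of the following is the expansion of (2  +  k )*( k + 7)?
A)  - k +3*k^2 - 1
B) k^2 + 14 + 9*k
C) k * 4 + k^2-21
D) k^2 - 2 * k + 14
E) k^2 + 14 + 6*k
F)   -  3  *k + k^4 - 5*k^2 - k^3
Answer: B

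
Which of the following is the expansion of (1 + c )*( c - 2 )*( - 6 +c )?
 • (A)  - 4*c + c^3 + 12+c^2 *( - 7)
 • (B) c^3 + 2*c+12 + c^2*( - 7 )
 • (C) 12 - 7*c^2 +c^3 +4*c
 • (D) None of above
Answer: C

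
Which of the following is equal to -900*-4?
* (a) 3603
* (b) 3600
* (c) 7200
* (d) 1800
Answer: b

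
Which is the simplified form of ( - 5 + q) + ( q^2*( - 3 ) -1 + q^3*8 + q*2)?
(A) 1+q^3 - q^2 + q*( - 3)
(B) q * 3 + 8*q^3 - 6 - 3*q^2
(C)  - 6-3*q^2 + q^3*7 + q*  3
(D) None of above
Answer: B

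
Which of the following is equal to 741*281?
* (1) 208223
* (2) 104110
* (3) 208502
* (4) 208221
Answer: 4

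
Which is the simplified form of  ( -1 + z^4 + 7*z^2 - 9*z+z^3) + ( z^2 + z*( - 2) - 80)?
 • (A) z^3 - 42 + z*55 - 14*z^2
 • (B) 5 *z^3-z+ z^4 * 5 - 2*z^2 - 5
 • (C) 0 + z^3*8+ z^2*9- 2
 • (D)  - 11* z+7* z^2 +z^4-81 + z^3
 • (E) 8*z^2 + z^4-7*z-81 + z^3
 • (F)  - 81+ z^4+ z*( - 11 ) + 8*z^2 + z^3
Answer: F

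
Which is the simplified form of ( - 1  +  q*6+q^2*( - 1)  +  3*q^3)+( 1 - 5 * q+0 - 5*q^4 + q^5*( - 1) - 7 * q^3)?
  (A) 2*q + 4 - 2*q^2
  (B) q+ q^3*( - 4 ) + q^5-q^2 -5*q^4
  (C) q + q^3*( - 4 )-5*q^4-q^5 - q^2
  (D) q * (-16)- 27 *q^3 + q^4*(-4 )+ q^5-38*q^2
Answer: C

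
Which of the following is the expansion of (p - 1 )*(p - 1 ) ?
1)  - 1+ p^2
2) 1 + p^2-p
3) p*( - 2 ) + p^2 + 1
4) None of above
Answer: 3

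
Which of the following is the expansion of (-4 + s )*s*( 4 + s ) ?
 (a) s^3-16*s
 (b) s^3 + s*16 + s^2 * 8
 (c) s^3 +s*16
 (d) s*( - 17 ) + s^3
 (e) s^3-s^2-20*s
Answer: a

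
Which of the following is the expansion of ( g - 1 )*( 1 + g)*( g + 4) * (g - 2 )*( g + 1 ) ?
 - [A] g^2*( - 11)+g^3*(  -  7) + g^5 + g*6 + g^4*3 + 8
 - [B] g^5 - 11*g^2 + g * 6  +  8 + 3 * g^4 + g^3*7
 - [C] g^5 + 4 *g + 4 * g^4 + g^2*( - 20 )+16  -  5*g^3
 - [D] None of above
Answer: A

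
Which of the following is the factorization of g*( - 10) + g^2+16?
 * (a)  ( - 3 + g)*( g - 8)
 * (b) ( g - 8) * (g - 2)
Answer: b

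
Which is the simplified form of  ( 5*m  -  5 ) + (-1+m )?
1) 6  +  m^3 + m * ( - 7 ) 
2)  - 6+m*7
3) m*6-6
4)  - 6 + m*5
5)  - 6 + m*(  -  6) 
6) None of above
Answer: 3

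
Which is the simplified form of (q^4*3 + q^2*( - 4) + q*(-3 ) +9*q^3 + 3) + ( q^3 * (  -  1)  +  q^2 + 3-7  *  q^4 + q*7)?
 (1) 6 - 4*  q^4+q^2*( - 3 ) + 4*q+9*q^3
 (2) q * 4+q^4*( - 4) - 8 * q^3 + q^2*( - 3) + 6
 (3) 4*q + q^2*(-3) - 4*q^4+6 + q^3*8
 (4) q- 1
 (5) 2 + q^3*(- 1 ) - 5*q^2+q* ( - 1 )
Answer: 3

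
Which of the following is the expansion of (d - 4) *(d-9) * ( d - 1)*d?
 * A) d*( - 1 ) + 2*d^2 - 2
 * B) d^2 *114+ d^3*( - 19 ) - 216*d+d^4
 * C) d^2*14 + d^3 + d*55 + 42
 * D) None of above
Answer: D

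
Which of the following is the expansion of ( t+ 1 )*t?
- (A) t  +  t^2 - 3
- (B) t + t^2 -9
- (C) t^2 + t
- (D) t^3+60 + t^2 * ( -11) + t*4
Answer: C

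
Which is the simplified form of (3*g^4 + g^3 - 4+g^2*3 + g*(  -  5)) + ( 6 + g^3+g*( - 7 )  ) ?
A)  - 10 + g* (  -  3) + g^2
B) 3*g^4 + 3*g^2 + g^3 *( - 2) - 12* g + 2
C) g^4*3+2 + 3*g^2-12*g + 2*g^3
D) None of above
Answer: C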